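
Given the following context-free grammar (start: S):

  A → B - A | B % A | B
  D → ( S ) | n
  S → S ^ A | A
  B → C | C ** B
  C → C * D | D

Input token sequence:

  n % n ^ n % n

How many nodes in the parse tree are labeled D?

4

[S [S [A [B [C [D n]]] % [A [B [C [D n]]]]]] ^ [A [B [C [D n]]] % [A [B [C [D n]]]]]]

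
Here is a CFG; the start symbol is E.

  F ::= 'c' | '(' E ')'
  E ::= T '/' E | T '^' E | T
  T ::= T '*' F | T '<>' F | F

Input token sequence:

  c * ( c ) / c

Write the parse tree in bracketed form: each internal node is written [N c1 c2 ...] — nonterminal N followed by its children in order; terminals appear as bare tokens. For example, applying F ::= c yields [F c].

E
T / E
T * F / E
F * F / E
c * F / E
c * ( E ) / E
c * ( T ) / E
c * ( F ) / E
c * ( c ) / E
c * ( c ) / T
c * ( c ) / F
c * ( c ) / c

[E [T [T [F c]] * [F ( [E [T [F c]]] )]] / [E [T [F c]]]]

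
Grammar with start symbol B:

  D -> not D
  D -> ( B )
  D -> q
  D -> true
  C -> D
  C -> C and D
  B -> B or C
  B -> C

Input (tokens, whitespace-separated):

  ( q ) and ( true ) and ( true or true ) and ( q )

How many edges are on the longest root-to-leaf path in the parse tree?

[B [C [C [C [C [D ( [B [C [D q]]] )]] and [D ( [B [C [D true]]] )]] and [D ( [B [B [C [D true]]] or [C [D true]]] )]] and [D ( [B [C [D q]]] )]]]

9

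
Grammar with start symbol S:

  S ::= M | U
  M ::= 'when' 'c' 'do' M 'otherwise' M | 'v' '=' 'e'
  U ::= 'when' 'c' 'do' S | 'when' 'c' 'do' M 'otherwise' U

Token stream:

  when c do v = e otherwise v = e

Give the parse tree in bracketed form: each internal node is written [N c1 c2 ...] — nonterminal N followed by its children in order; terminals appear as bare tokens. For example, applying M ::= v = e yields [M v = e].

[S [M when c do [M v = e] otherwise [M v = e]]]

S
M
when c do M otherwise M
when c do v = e otherwise M
when c do v = e otherwise v = e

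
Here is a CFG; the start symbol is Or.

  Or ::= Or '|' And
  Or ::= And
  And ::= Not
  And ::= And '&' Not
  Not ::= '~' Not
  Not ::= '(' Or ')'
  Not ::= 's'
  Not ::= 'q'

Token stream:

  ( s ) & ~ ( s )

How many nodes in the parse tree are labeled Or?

3

[Or [And [And [Not ( [Or [And [Not s]]] )]] & [Not ~ [Not ( [Or [And [Not s]]] )]]]]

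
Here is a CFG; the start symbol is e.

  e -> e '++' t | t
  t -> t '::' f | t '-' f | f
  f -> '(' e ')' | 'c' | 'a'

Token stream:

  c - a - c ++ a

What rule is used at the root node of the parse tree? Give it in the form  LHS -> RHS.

e -> e '++' t

[e [e [t [t [t [f c]] - [f a]] - [f c]]] ++ [t [f a]]]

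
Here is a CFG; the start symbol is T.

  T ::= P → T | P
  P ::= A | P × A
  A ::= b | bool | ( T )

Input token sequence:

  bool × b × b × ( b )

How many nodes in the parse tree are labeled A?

[T [P [P [P [P [A bool]] × [A b]] × [A b]] × [A ( [T [P [A b]]] )]]]

5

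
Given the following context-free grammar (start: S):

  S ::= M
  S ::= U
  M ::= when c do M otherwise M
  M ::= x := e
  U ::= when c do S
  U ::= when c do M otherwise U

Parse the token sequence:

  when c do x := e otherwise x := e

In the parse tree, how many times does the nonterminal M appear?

[S [M when c do [M x := e] otherwise [M x := e]]]

3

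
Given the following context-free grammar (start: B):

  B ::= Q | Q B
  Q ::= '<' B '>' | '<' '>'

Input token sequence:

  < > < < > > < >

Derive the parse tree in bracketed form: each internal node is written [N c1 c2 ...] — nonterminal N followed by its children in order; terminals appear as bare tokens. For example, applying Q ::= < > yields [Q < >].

[B [Q < >] [B [Q < [B [Q < >]] >] [B [Q < >]]]]

B
Q B
< > B
< > Q B
< > < B > B
< > < Q > B
< > < < > > B
< > < < > > Q
< > < < > > < >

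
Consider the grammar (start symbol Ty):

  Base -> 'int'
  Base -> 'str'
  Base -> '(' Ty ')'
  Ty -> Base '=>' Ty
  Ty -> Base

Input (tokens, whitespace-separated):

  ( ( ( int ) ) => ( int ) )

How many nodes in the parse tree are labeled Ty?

6

[Ty [Base ( [Ty [Base ( [Ty [Base ( [Ty [Base int]] )]] )] => [Ty [Base ( [Ty [Base int]] )]]] )]]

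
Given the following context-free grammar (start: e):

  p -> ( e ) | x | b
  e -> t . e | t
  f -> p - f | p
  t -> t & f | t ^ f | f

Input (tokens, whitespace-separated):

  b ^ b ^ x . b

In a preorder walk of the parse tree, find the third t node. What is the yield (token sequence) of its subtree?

[e [t [t [t [f [p b]]] ^ [f [p b]]] ^ [f [p x]]] . [e [t [f [p b]]]]]

b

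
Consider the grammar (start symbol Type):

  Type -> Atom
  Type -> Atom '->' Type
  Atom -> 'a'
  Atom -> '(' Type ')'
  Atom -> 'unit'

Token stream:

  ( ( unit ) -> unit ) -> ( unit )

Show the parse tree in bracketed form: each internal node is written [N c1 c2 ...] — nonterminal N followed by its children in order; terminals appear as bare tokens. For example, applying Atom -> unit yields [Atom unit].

Type
Atom -> Type
( Type ) -> Type
( Atom -> Type ) -> Type
( ( Type ) -> Type ) -> Type
( ( Atom ) -> Type ) -> Type
( ( unit ) -> Type ) -> Type
( ( unit ) -> Atom ) -> Type
( ( unit ) -> unit ) -> Type
( ( unit ) -> unit ) -> Atom
( ( unit ) -> unit ) -> ( Type )
( ( unit ) -> unit ) -> ( Atom )
( ( unit ) -> unit ) -> ( unit )

[Type [Atom ( [Type [Atom ( [Type [Atom unit]] )] -> [Type [Atom unit]]] )] -> [Type [Atom ( [Type [Atom unit]] )]]]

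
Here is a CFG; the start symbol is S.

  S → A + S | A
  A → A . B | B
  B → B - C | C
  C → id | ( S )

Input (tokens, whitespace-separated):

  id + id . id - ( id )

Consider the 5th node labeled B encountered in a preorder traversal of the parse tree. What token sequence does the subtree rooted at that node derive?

id

[S [A [B [C id]]] + [S [A [A [B [C id]]] . [B [B [C id]] - [C ( [S [A [B [C id]]]] )]]]]]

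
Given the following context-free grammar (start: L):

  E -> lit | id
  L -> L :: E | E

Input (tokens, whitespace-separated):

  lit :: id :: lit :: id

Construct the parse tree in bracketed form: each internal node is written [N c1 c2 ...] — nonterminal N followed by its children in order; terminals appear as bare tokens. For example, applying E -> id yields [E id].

L
L :: E
L :: E :: E
L :: E :: E :: E
E :: E :: E :: E
lit :: E :: E :: E
lit :: id :: E :: E
lit :: id :: lit :: E
lit :: id :: lit :: id

[L [L [L [L [E lit]] :: [E id]] :: [E lit]] :: [E id]]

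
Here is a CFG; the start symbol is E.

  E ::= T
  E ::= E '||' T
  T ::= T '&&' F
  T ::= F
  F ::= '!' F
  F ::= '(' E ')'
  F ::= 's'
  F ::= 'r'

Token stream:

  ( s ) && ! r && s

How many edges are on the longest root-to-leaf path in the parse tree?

[E [T [T [T [F ( [E [T [F s]]] )]] && [F ! [F r]]] && [F s]]]

8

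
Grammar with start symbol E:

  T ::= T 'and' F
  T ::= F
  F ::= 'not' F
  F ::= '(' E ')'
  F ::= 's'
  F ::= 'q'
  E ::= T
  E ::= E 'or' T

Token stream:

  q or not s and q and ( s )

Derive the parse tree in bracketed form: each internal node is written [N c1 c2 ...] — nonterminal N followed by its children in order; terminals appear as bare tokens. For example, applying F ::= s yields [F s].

[E [E [T [F q]]] or [T [T [T [F not [F s]]] and [F q]] and [F ( [E [T [F s]]] )]]]

E
E or T
T or T
F or T
q or T
q or T and F
q or T and F and F
q or F and F and F
q or not F and F and F
q or not s and F and F
q or not s and q and F
q or not s and q and ( E )
q or not s and q and ( T )
q or not s and q and ( F )
q or not s and q and ( s )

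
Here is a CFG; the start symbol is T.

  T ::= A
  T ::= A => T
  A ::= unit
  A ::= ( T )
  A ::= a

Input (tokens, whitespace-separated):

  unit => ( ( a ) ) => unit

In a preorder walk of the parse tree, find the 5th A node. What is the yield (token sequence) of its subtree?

unit

[T [A unit] => [T [A ( [T [A ( [T [A a]] )]] )] => [T [A unit]]]]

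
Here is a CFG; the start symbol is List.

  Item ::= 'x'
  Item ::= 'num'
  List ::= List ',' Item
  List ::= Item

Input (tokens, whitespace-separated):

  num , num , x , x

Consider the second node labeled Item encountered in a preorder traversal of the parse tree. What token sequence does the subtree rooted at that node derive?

[List [List [List [List [Item num]] , [Item num]] , [Item x]] , [Item x]]

num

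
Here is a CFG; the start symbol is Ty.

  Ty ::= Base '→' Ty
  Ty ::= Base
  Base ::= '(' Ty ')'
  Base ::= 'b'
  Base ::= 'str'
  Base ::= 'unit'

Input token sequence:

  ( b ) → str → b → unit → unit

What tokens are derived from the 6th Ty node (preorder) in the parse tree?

unit

[Ty [Base ( [Ty [Base b]] )] → [Ty [Base str] → [Ty [Base b] → [Ty [Base unit] → [Ty [Base unit]]]]]]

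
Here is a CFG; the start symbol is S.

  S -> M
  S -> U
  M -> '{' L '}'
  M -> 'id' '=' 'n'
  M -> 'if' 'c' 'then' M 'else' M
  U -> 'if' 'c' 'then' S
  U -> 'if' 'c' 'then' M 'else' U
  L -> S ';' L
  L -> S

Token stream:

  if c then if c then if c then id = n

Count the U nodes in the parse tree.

[S [U if c then [S [U if c then [S [U if c then [S [M id = n]]]]]]]]

3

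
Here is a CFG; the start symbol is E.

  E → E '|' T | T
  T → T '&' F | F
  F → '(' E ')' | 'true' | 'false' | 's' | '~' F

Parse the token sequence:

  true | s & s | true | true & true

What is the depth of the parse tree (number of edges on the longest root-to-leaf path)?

[E [E [E [E [T [F true]]] | [T [T [F s]] & [F s]]] | [T [F true]]] | [T [T [F true]] & [F true]]]

6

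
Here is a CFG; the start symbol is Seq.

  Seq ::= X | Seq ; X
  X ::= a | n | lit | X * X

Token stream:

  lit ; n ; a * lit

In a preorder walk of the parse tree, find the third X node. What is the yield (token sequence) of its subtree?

[Seq [Seq [Seq [X lit]] ; [X n]] ; [X [X a] * [X lit]]]

a * lit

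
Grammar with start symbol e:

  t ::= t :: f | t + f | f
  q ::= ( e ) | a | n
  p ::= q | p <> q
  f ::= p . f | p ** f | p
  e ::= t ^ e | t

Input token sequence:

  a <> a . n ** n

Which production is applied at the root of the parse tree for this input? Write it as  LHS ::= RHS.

[e [t [f [p [p [q a]] <> [q a]] . [f [p [q n]] ** [f [p [q n]]]]]]]

e ::= t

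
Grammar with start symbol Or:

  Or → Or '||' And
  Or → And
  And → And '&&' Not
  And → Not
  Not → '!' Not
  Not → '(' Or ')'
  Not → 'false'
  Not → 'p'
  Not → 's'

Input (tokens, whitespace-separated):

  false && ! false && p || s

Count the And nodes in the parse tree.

[Or [Or [And [And [And [Not false]] && [Not ! [Not false]]] && [Not p]]] || [And [Not s]]]

4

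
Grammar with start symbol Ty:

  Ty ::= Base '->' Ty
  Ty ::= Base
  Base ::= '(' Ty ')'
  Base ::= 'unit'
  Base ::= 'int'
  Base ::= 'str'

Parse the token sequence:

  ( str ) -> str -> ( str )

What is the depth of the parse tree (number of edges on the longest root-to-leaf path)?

[Ty [Base ( [Ty [Base str]] )] -> [Ty [Base str] -> [Ty [Base ( [Ty [Base str]] )]]]]

6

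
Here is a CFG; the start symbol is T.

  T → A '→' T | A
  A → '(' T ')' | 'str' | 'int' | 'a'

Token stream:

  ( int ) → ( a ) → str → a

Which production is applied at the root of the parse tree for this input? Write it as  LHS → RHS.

[T [A ( [T [A int]] )] → [T [A ( [T [A a]] )] → [T [A str] → [T [A a]]]]]

T → A '→' T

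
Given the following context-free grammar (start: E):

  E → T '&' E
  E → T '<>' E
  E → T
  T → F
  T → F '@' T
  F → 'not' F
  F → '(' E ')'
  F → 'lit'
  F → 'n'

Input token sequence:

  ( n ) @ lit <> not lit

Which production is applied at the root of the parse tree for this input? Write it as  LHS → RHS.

E → T '<>' E

[E [T [F ( [E [T [F n]]] )] @ [T [F lit]]] <> [E [T [F not [F lit]]]]]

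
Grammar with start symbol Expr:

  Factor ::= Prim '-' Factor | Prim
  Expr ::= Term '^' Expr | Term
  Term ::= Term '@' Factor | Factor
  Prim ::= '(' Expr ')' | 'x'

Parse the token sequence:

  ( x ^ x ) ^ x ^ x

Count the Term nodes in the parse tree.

5

[Expr [Term [Factor [Prim ( [Expr [Term [Factor [Prim x]]] ^ [Expr [Term [Factor [Prim x]]]]] )]]] ^ [Expr [Term [Factor [Prim x]]] ^ [Expr [Term [Factor [Prim x]]]]]]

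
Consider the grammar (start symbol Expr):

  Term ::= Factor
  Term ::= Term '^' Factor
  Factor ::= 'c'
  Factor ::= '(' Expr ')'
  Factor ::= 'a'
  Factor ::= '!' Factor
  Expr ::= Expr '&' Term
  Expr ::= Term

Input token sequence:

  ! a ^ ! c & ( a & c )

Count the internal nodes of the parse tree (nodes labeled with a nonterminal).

16

[Expr [Expr [Term [Term [Factor ! [Factor a]]] ^ [Factor ! [Factor c]]]] & [Term [Factor ( [Expr [Expr [Term [Factor a]]] & [Term [Factor c]]] )]]]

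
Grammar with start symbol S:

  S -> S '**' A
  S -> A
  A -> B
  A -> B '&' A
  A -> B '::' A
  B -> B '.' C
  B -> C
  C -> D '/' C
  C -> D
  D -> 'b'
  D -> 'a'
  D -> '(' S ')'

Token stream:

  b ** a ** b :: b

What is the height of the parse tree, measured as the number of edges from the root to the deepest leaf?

7

[S [S [S [A [B [C [D b]]]]] ** [A [B [C [D a]]]]] ** [A [B [C [D b]]] :: [A [B [C [D b]]]]]]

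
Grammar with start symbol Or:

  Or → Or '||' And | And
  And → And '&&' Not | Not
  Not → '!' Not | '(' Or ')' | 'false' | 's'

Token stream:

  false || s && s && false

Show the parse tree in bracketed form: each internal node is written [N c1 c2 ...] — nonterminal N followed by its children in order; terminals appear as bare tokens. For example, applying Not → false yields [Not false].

[Or [Or [And [Not false]]] || [And [And [And [Not s]] && [Not s]] && [Not false]]]

Or
Or || And
And || And
Not || And
false || And
false || And && Not
false || And && Not && Not
false || Not && Not && Not
false || s && Not && Not
false || s && s && Not
false || s && s && false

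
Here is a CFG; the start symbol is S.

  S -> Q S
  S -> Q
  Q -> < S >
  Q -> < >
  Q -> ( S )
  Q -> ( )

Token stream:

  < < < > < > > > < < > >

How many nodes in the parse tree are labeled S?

6

[S [Q < [S [Q < [S [Q < >] [S [Q < >]]] >]] >] [S [Q < [S [Q < >]] >]]]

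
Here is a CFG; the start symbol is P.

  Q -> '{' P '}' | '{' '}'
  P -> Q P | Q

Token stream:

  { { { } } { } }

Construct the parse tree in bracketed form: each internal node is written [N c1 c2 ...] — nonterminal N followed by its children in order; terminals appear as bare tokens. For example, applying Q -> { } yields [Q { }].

[P [Q { [P [Q { [P [Q { }]] }] [P [Q { }]]] }]]

P
Q
{ P }
{ Q P }
{ { P } P }
{ { Q } P }
{ { { } } P }
{ { { } } Q }
{ { { } } { } }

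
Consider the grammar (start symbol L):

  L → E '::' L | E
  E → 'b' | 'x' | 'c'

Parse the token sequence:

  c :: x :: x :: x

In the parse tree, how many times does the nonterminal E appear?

4

[L [E c] :: [L [E x] :: [L [E x] :: [L [E x]]]]]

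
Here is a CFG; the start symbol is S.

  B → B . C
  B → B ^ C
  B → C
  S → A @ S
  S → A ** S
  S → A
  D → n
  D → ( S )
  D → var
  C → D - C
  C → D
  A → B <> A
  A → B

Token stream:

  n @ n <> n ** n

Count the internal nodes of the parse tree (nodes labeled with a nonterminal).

[S [A [B [C [D n]]]] @ [S [A [B [C [D n]]] <> [A [B [C [D n]]]]] ** [S [A [B [C [D n]]]]]]]

19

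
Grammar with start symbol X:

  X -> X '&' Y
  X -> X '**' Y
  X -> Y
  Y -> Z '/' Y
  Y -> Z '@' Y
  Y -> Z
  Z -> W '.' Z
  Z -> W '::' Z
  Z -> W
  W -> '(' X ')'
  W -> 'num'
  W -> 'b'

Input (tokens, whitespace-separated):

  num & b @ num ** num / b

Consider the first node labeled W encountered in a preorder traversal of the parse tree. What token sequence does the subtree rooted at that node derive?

num

[X [X [X [Y [Z [W num]]]] & [Y [Z [W b]] @ [Y [Z [W num]]]]] ** [Y [Z [W num]] / [Y [Z [W b]]]]]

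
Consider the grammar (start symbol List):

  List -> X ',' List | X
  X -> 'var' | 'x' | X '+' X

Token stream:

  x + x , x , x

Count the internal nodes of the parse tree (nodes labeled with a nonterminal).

8

[List [X [X x] + [X x]] , [List [X x] , [List [X x]]]]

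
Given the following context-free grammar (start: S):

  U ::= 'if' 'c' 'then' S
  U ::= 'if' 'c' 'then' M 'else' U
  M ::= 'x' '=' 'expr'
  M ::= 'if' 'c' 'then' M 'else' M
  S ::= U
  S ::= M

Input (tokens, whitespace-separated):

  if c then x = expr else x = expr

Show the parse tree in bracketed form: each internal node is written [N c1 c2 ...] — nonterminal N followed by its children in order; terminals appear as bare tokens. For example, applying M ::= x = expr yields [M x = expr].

S
M
if c then M else M
if c then x = expr else M
if c then x = expr else x = expr

[S [M if c then [M x = expr] else [M x = expr]]]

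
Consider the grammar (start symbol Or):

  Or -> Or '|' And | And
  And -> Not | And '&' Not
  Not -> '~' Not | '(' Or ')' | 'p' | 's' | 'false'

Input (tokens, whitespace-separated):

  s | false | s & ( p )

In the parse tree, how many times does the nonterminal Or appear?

4

[Or [Or [Or [And [Not s]]] | [And [Not false]]] | [And [And [Not s]] & [Not ( [Or [And [Not p]]] )]]]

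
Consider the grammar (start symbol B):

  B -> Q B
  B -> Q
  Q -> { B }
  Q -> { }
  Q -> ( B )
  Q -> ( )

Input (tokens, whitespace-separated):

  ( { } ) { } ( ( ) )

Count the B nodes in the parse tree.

5

[B [Q ( [B [Q { }]] )] [B [Q { }] [B [Q ( [B [Q ( )]] )]]]]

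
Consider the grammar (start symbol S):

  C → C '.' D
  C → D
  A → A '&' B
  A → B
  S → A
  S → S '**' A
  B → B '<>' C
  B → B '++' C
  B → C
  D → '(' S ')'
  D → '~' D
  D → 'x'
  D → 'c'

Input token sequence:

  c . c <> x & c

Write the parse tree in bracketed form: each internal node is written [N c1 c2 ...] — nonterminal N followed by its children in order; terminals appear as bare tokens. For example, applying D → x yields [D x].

S
A
A & B
B & B
B <> C & B
C <> C & B
C . D <> C & B
D . D <> C & B
c . D <> C & B
c . c <> C & B
c . c <> D & B
c . c <> x & B
c . c <> x & C
c . c <> x & D
c . c <> x & c

[S [A [A [B [B [C [C [D c]] . [D c]]] <> [C [D x]]]] & [B [C [D c]]]]]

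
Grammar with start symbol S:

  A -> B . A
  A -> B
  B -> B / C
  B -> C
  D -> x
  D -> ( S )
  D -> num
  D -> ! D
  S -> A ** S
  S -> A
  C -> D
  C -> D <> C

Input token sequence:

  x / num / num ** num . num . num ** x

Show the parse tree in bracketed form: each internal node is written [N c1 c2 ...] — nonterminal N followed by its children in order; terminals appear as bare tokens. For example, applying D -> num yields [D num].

[S [A [B [B [B [C [D x]]] / [C [D num]]] / [C [D num]]]] ** [S [A [B [C [D num]]] . [A [B [C [D num]]] . [A [B [C [D num]]]]]] ** [S [A [B [C [D x]]]]]]]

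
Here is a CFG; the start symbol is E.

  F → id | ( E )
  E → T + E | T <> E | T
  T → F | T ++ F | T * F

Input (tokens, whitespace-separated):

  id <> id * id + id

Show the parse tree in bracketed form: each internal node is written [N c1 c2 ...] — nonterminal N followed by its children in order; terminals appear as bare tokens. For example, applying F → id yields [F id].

E
T <> E
F <> E
id <> E
id <> T + E
id <> T * F + E
id <> F * F + E
id <> id * F + E
id <> id * id + E
id <> id * id + T
id <> id * id + F
id <> id * id + id

[E [T [F id]] <> [E [T [T [F id]] * [F id]] + [E [T [F id]]]]]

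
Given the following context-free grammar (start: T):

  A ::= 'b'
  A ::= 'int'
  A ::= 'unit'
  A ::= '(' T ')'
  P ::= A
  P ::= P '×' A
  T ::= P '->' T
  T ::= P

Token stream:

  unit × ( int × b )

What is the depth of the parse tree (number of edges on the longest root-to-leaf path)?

7

[T [P [P [A unit]] × [A ( [T [P [P [A int]] × [A b]]] )]]]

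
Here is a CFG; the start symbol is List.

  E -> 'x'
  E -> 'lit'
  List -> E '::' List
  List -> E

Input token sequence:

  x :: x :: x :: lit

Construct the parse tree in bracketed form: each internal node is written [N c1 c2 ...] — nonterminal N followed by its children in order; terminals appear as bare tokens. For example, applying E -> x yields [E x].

[List [E x] :: [List [E x] :: [List [E x] :: [List [E lit]]]]]

List
E :: List
x :: List
x :: E :: List
x :: x :: List
x :: x :: E :: List
x :: x :: x :: List
x :: x :: x :: E
x :: x :: x :: lit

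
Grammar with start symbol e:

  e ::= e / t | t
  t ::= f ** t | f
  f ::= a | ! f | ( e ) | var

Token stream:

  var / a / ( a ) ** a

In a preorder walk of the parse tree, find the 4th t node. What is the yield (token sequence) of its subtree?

a

[e [e [e [t [f var]]] / [t [f a]]] / [t [f ( [e [t [f a]]] )] ** [t [f a]]]]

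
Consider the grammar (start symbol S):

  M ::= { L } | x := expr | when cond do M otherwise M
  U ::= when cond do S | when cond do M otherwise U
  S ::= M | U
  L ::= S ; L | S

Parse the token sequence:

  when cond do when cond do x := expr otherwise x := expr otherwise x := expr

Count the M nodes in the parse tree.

[S [M when cond do [M when cond do [M x := expr] otherwise [M x := expr]] otherwise [M x := expr]]]

5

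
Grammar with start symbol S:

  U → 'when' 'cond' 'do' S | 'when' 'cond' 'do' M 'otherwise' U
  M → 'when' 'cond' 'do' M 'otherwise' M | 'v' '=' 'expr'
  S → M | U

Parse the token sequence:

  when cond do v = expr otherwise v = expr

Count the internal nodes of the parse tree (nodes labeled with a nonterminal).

4

[S [M when cond do [M v = expr] otherwise [M v = expr]]]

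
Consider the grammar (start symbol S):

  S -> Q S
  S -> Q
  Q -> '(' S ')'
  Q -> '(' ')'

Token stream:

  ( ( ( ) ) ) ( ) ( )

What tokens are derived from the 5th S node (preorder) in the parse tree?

[S [Q ( [S [Q ( [S [Q ( )]] )]] )] [S [Q ( )] [S [Q ( )]]]]

( )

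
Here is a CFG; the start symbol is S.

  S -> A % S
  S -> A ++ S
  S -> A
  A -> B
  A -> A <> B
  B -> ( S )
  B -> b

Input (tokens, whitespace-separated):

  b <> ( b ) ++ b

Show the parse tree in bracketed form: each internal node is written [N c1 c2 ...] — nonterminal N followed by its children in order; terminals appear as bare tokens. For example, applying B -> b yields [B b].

[S [A [A [B b]] <> [B ( [S [A [B b]]] )]] ++ [S [A [B b]]]]

S
A ++ S
A <> B ++ S
B <> B ++ S
b <> B ++ S
b <> ( S ) ++ S
b <> ( A ) ++ S
b <> ( B ) ++ S
b <> ( b ) ++ S
b <> ( b ) ++ A
b <> ( b ) ++ B
b <> ( b ) ++ b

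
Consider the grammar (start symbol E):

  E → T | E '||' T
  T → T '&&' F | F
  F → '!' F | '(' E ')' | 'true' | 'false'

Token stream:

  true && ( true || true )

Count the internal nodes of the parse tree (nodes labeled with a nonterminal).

11

[E [T [T [F true]] && [F ( [E [E [T [F true]]] || [T [F true]]] )]]]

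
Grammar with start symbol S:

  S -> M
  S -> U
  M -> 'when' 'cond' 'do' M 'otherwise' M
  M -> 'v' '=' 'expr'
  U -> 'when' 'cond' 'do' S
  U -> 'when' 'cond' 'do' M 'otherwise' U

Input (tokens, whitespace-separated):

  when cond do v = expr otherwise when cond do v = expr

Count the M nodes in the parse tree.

2

[S [U when cond do [M v = expr] otherwise [U when cond do [S [M v = expr]]]]]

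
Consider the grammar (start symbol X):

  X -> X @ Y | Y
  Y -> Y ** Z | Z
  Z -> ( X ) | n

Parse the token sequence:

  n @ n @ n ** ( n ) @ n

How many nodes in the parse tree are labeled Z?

[X [X [X [X [Y [Z n]]] @ [Y [Z n]]] @ [Y [Y [Z n]] ** [Z ( [X [Y [Z n]]] )]]] @ [Y [Z n]]]

6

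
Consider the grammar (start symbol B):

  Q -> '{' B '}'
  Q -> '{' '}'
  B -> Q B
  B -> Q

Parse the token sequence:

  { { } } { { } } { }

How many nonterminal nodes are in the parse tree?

[B [Q { [B [Q { }]] }] [B [Q { [B [Q { }]] }] [B [Q { }]]]]

10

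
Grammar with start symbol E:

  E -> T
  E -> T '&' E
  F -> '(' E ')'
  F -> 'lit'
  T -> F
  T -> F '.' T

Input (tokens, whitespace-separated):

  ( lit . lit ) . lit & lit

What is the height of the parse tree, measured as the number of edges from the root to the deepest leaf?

7

[E [T [F ( [E [T [F lit] . [T [F lit]]]] )] . [T [F lit]]] & [E [T [F lit]]]]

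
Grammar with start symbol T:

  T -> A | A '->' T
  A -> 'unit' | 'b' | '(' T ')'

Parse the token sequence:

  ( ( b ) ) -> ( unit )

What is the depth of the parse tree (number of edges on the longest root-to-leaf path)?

[T [A ( [T [A ( [T [A b]] )]] )] -> [T [A ( [T [A unit]] )]]]

6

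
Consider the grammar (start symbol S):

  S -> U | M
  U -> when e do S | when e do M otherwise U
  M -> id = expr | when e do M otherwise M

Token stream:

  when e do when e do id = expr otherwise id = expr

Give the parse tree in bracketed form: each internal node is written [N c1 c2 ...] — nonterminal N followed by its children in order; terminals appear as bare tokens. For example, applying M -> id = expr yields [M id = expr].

S
U
when e do S
when e do M
when e do when e do M otherwise M
when e do when e do id = expr otherwise M
when e do when e do id = expr otherwise id = expr

[S [U when e do [S [M when e do [M id = expr] otherwise [M id = expr]]]]]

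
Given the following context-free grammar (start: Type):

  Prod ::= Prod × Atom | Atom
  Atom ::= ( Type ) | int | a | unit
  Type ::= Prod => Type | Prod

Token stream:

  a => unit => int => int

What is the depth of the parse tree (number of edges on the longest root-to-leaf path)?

6

[Type [Prod [Atom a]] => [Type [Prod [Atom unit]] => [Type [Prod [Atom int]] => [Type [Prod [Atom int]]]]]]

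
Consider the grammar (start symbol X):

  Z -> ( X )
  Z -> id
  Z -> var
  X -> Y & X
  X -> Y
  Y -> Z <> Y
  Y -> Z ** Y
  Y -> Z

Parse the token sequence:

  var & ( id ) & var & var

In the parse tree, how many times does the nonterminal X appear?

[X [Y [Z var]] & [X [Y [Z ( [X [Y [Z id]]] )]] & [X [Y [Z var]] & [X [Y [Z var]]]]]]

5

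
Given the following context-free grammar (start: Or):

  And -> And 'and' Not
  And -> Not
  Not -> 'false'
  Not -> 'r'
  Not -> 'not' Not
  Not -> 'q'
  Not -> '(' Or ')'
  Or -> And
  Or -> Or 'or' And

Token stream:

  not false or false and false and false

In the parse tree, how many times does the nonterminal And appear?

4

[Or [Or [And [Not not [Not false]]]] or [And [And [And [Not false]] and [Not false]] and [Not false]]]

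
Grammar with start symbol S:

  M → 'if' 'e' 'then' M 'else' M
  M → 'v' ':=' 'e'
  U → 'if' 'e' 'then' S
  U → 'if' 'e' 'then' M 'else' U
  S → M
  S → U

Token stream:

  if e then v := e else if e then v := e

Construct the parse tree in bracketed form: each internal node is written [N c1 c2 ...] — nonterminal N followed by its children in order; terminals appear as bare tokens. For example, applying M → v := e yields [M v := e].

S
U
if e then M else U
if e then v := e else U
if e then v := e else if e then S
if e then v := e else if e then M
if e then v := e else if e then v := e

[S [U if e then [M v := e] else [U if e then [S [M v := e]]]]]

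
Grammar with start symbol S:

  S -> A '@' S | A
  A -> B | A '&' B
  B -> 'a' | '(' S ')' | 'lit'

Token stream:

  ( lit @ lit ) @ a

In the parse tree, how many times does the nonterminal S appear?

[S [A [B ( [S [A [B lit]] @ [S [A [B lit]]]] )]] @ [S [A [B a]]]]

4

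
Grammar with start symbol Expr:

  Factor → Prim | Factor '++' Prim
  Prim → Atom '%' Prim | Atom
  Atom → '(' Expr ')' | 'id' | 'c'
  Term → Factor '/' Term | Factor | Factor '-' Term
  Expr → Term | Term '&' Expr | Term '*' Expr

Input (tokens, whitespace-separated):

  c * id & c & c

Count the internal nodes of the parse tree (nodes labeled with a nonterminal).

[Expr [Term [Factor [Prim [Atom c]]]] * [Expr [Term [Factor [Prim [Atom id]]]] & [Expr [Term [Factor [Prim [Atom c]]]] & [Expr [Term [Factor [Prim [Atom c]]]]]]]]

20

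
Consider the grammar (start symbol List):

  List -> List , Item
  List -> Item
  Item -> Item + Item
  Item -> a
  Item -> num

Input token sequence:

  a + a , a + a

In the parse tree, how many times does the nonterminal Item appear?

6

[List [List [Item [Item a] + [Item a]]] , [Item [Item a] + [Item a]]]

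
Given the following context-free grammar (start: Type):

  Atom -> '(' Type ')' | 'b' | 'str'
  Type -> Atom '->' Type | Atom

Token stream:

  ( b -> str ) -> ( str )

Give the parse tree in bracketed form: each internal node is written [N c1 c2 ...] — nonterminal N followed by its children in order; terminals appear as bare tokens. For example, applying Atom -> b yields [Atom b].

Type
Atom -> Type
( Type ) -> Type
( Atom -> Type ) -> Type
( b -> Type ) -> Type
( b -> Atom ) -> Type
( b -> str ) -> Type
( b -> str ) -> Atom
( b -> str ) -> ( Type )
( b -> str ) -> ( Atom )
( b -> str ) -> ( str )

[Type [Atom ( [Type [Atom b] -> [Type [Atom str]]] )] -> [Type [Atom ( [Type [Atom str]] )]]]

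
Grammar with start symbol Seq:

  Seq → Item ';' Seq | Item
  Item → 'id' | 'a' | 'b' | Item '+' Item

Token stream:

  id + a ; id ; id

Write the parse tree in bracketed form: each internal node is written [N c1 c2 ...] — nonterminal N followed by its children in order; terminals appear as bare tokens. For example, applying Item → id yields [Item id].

[Seq [Item [Item id] + [Item a]] ; [Seq [Item id] ; [Seq [Item id]]]]

Seq
Item ; Seq
Item + Item ; Seq
id + Item ; Seq
id + a ; Seq
id + a ; Item ; Seq
id + a ; id ; Seq
id + a ; id ; Item
id + a ; id ; id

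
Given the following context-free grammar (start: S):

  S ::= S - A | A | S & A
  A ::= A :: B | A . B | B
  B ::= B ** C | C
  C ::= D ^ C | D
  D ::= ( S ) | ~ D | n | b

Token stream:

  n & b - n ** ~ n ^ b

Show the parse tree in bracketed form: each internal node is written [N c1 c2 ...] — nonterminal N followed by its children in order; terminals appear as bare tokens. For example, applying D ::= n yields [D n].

S
S - A
S & A - A
A & A - A
B & A - A
C & A - A
D & A - A
n & A - A
n & B - A
n & C - A
n & D - A
n & b - A
n & b - B
n & b - B ** C
n & b - C ** C
n & b - D ** C
n & b - n ** C
n & b - n ** D ^ C
n & b - n ** ~ D ^ C
n & b - n ** ~ n ^ C
n & b - n ** ~ n ^ D
n & b - n ** ~ n ^ b

[S [S [S [A [B [C [D n]]]]] & [A [B [C [D b]]]]] - [A [B [B [C [D n]]] ** [C [D ~ [D n]] ^ [C [D b]]]]]]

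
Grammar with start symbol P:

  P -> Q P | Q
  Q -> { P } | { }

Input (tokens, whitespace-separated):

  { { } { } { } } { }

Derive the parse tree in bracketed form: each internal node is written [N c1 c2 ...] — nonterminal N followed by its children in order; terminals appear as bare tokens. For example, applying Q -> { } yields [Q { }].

[P [Q { [P [Q { }] [P [Q { }] [P [Q { }]]]] }] [P [Q { }]]]

P
Q P
{ P } P
{ Q P } P
{ { } P } P
{ { } Q P } P
{ { } { } P } P
{ { } { } Q } P
{ { } { } { } } P
{ { } { } { } } Q
{ { } { } { } } { }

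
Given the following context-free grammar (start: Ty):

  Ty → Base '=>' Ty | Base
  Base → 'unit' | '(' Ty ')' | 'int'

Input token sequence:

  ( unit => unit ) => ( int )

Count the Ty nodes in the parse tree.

[Ty [Base ( [Ty [Base unit] => [Ty [Base unit]]] )] => [Ty [Base ( [Ty [Base int]] )]]]

5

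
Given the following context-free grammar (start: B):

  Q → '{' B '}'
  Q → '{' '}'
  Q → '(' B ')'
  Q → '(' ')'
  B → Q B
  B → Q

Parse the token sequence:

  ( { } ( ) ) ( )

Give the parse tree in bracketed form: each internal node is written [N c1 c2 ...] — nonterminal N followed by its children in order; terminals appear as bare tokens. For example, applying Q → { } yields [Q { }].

[B [Q ( [B [Q { }] [B [Q ( )]]] )] [B [Q ( )]]]

B
Q B
( B ) B
( Q B ) B
( { } B ) B
( { } Q ) B
( { } ( ) ) B
( { } ( ) ) Q
( { } ( ) ) ( )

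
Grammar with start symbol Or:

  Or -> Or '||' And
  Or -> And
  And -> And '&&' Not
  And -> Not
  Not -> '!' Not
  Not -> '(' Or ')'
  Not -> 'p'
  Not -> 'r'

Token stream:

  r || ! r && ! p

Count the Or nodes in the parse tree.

2

[Or [Or [And [Not r]]] || [And [And [Not ! [Not r]]] && [Not ! [Not p]]]]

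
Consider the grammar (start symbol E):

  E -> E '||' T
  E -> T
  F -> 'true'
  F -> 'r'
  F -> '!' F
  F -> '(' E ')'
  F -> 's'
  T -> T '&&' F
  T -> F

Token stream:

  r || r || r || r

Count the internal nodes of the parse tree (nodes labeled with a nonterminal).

12

[E [E [E [E [T [F r]]] || [T [F r]]] || [T [F r]]] || [T [F r]]]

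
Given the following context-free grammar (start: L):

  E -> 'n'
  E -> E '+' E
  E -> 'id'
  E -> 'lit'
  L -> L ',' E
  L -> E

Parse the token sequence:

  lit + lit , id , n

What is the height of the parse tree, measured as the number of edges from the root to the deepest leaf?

5

[L [L [L [E [E lit] + [E lit]]] , [E id]] , [E n]]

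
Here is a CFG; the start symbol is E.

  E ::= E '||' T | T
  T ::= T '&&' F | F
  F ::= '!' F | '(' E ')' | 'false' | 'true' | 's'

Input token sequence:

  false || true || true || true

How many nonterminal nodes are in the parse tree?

12

[E [E [E [E [T [F false]]] || [T [F true]]] || [T [F true]]] || [T [F true]]]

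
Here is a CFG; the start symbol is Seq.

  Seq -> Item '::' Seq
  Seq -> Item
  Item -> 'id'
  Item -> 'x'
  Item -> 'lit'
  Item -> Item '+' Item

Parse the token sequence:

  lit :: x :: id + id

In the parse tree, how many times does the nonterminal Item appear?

[Seq [Item lit] :: [Seq [Item x] :: [Seq [Item [Item id] + [Item id]]]]]

5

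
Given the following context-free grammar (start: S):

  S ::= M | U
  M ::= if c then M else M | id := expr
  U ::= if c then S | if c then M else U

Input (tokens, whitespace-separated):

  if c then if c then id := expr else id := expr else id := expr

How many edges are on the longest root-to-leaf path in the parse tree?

[S [M if c then [M if c then [M id := expr] else [M id := expr]] else [M id := expr]]]

4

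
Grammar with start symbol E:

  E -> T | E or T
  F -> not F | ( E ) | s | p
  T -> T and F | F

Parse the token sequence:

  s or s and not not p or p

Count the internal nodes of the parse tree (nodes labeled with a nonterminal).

13

[E [E [E [T [F s]]] or [T [T [F s]] and [F not [F not [F p]]]]] or [T [F p]]]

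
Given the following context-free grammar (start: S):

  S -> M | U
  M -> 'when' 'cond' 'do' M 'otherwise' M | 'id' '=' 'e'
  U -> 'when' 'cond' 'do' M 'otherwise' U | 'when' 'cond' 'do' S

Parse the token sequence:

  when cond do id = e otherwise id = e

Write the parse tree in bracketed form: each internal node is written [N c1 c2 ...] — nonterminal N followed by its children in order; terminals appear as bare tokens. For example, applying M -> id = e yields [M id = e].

[S [M when cond do [M id = e] otherwise [M id = e]]]

S
M
when cond do M otherwise M
when cond do id = e otherwise M
when cond do id = e otherwise id = e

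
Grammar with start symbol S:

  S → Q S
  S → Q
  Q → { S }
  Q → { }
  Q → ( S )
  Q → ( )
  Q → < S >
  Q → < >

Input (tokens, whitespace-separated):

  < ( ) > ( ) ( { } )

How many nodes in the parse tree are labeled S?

5

[S [Q < [S [Q ( )]] >] [S [Q ( )] [S [Q ( [S [Q { }]] )]]]]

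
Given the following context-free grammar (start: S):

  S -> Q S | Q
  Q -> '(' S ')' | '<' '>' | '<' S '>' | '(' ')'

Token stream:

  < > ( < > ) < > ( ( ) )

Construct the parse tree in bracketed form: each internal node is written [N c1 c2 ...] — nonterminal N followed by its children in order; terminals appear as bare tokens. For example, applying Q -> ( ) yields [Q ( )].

[S [Q < >] [S [Q ( [S [Q < >]] )] [S [Q < >] [S [Q ( [S [Q ( )]] )]]]]]

S
Q S
< > S
< > Q S
< > ( S ) S
< > ( Q ) S
< > ( < > ) S
< > ( < > ) Q S
< > ( < > ) < > S
< > ( < > ) < > Q
< > ( < > ) < > ( S )
< > ( < > ) < > ( Q )
< > ( < > ) < > ( ( ) )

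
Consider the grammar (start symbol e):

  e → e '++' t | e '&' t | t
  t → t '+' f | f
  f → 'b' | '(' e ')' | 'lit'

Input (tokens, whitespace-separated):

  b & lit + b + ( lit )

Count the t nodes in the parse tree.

5

[e [e [t [f b]]] & [t [t [t [f lit]] + [f b]] + [f ( [e [t [f lit]]] )]]]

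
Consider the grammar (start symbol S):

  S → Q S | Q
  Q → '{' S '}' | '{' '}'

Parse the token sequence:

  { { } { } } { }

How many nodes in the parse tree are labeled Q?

4

[S [Q { [S [Q { }] [S [Q { }]]] }] [S [Q { }]]]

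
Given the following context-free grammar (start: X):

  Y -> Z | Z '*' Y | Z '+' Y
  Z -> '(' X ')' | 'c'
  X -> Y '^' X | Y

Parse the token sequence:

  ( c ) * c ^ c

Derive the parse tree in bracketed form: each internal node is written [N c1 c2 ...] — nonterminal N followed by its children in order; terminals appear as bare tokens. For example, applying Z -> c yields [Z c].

[X [Y [Z ( [X [Y [Z c]]] )] * [Y [Z c]]] ^ [X [Y [Z c]]]]

X
Y ^ X
Z * Y ^ X
( X ) * Y ^ X
( Y ) * Y ^ X
( Z ) * Y ^ X
( c ) * Y ^ X
( c ) * Z ^ X
( c ) * c ^ X
( c ) * c ^ Y
( c ) * c ^ Z
( c ) * c ^ c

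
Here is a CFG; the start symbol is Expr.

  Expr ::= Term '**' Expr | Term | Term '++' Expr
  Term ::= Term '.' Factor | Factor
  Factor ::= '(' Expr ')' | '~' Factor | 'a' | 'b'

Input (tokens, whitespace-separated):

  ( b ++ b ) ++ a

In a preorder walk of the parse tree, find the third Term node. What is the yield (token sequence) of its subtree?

[Expr [Term [Factor ( [Expr [Term [Factor b]] ++ [Expr [Term [Factor b]]]] )]] ++ [Expr [Term [Factor a]]]]

b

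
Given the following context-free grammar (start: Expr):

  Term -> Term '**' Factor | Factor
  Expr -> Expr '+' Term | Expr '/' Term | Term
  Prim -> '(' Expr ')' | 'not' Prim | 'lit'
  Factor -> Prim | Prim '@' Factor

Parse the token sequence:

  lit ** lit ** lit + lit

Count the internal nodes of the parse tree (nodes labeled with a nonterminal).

14

[Expr [Expr [Term [Term [Term [Factor [Prim lit]]] ** [Factor [Prim lit]]] ** [Factor [Prim lit]]]] + [Term [Factor [Prim lit]]]]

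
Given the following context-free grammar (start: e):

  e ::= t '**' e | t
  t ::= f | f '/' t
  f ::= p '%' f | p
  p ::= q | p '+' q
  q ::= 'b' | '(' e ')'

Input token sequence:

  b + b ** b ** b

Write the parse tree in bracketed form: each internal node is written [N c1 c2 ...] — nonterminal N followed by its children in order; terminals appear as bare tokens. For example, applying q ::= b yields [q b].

[e [t [f [p [p [q b]] + [q b]]]] ** [e [t [f [p [q b]]]] ** [e [t [f [p [q b]]]]]]]

e
t ** e
f ** e
p ** e
p + q ** e
q + q ** e
b + q ** e
b + b ** e
b + b ** t ** e
b + b ** f ** e
b + b ** p ** e
b + b ** q ** e
b + b ** b ** e
b + b ** b ** t
b + b ** b ** f
b + b ** b ** p
b + b ** b ** q
b + b ** b ** b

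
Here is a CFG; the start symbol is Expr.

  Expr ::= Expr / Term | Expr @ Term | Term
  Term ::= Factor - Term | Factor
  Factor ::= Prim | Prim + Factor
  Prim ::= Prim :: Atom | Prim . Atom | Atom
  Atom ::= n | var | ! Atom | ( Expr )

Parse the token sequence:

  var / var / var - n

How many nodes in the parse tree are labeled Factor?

[Expr [Expr [Expr [Term [Factor [Prim [Atom var]]]]] / [Term [Factor [Prim [Atom var]]]]] / [Term [Factor [Prim [Atom var]]] - [Term [Factor [Prim [Atom n]]]]]]

4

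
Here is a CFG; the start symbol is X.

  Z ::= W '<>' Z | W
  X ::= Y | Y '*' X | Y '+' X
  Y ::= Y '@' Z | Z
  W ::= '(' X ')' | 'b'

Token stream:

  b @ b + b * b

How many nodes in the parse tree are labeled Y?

4

[X [Y [Y [Z [W b]]] @ [Z [W b]]] + [X [Y [Z [W b]]] * [X [Y [Z [W b]]]]]]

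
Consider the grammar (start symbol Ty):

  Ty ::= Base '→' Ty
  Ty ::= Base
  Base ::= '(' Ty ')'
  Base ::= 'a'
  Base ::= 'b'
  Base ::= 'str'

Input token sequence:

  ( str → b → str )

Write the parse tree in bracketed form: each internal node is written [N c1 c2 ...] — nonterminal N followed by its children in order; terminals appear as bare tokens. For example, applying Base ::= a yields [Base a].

Ty
Base
( Ty )
( Base → Ty )
( str → Ty )
( str → Base → Ty )
( str → b → Ty )
( str → b → Base )
( str → b → str )

[Ty [Base ( [Ty [Base str] → [Ty [Base b] → [Ty [Base str]]]] )]]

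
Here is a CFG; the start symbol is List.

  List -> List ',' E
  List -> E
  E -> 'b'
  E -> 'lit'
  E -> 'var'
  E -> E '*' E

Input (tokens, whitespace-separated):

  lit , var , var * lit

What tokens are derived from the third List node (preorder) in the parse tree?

[List [List [List [E lit]] , [E var]] , [E [E var] * [E lit]]]

lit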